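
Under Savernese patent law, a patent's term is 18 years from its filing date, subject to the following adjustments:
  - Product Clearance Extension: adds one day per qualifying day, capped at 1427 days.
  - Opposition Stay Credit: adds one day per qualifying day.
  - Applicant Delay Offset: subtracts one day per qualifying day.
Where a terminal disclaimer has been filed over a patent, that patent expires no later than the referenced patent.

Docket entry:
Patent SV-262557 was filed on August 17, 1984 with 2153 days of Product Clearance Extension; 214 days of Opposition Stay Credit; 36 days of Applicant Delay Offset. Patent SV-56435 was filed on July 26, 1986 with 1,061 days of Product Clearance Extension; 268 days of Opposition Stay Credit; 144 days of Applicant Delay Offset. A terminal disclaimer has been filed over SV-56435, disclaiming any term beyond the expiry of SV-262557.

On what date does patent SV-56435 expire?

Natural term of SV-56435:
  Base: filing + 18 years → 26 July 2004.
  Product Clearance Extension: 1061 days (within the 1427-day cap) → +1061 days → 22 June 2007.
  Opposition Stay Credit: +268 days → 16 March 2008.
  Applicant Delay Offset: −144 days → 24 October 2007.
Expiry of referenced patent SV-262557:
  Base: filing + 18 years → 17 August 2002.
  Product Clearance Extension: 2153 days claimed exceeds the 1427-day cap, so +1427 days → 14 July 2006.
  Opposition Stay Credit: +214 days → 13 February 2007.
  Applicant Delay Offset: −36 days → 8 January 2007.
Terminal disclaimer: SV-56435 expires on the earlier of 24 October 2007 and 8 January 2007.

January 8, 2007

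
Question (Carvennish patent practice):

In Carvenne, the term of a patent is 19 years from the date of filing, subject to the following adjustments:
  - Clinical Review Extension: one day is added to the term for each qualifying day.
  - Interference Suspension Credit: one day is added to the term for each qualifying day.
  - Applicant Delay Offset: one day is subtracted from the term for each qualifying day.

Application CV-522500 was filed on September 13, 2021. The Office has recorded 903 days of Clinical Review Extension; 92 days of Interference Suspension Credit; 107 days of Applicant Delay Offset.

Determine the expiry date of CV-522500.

Base term: filing date + 19 years → 13 September 2040.
Clinical Review Extension: +903 days → 5 March 2043.
Interference Suspension Credit: +92 days → 5 June 2043.
Applicant Delay Offset: −107 days → 18 February 2043.

February 18, 2043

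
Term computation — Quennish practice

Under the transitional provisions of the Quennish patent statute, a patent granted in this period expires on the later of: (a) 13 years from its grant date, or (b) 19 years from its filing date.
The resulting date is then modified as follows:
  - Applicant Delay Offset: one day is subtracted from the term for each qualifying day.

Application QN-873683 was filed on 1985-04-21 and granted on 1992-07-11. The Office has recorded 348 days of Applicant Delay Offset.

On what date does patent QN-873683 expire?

July 28, 2004

(a) grant + 13 years → 11 July 2005.
(b) filing + 19 years → 21 April 2004.
Later of the two: 11 July 2005.
Applicant Delay Offset: −348 days → 28 July 2004.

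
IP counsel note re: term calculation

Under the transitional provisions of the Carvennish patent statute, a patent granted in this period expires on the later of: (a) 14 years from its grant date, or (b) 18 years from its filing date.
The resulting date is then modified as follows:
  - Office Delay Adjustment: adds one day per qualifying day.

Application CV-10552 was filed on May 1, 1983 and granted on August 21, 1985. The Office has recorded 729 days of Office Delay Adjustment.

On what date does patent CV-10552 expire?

April 30, 2003

(a) grant + 14 years → 21 August 1999.
(b) filing + 18 years → 1 May 2001.
Later of the two: 1 May 2001.
Office Delay Adjustment: +729 days → 30 April 2003.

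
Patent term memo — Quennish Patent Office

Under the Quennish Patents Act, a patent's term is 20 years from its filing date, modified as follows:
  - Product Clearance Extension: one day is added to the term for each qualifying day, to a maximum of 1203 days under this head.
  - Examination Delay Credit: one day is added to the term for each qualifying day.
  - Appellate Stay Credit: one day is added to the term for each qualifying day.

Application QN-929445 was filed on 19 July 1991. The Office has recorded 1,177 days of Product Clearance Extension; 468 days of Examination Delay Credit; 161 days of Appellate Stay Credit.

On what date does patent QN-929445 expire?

2016-06-28

Base term: filing date + 20 years → 19 July 2011.
Product Clearance Extension: 1177 days (within the 1203-day cap) → +1177 days → 8 October 2014.
Examination Delay Credit: +468 days → 19 January 2016.
Appellate Stay Credit: +161 days → 28 June 2016.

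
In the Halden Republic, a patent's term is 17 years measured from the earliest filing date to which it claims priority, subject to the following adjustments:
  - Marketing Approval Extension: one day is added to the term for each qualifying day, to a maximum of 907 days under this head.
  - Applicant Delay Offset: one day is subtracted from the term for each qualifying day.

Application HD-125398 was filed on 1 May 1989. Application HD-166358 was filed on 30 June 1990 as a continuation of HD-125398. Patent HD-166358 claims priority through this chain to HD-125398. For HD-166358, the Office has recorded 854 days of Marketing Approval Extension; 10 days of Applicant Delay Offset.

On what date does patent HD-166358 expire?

Earliest priority filing: 1 May 1989.
Base term: 1 May 1989 + 17 years → 1 May 2006.
Marketing Approval Extension: 854 days (within the 907-day cap) → +854 days → 1 September 2008.
Applicant Delay Offset: −10 days → 22 August 2008.

2008-08-22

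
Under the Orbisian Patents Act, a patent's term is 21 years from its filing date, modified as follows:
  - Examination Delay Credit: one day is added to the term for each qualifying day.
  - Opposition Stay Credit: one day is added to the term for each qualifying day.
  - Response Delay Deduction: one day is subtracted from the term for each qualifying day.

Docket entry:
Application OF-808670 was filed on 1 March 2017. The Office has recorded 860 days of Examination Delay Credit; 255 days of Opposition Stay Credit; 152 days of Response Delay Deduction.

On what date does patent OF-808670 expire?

October 19, 2040

Base term: filing date + 21 years → 1 March 2038.
Examination Delay Credit: +860 days → 8 July 2040.
Opposition Stay Credit: +255 days → 20 March 2041.
Response Delay Deduction: −152 days → 19 October 2040.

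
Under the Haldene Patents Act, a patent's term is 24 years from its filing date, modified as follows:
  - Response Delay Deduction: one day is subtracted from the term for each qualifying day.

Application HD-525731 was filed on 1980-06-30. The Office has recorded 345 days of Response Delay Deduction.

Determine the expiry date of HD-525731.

Base term: filing date + 24 years → 30 June 2004.
Response Delay Deduction: −345 days → 21 July 2003.

2003-07-21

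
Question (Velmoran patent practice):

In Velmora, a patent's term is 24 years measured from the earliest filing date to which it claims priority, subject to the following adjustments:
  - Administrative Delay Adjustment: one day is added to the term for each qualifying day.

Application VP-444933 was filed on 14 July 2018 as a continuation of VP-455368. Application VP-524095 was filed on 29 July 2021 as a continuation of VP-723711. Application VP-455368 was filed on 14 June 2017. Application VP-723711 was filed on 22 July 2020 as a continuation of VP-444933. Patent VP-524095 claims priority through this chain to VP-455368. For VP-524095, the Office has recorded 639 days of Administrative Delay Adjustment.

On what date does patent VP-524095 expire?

March 15, 2043

Earliest priority filing: 14 June 2017.
Base term: 14 June 2017 + 24 years → 14 June 2041.
Administrative Delay Adjustment: +639 days → 15 March 2043.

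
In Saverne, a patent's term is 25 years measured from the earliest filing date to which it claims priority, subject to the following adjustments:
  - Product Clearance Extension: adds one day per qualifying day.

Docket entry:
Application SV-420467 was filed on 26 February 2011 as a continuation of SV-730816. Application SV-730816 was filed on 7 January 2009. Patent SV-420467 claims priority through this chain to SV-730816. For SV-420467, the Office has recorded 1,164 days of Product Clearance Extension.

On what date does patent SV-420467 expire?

March 16, 2037

Earliest priority filing: 7 January 2009.
Base term: 7 January 2009 + 25 years → 7 January 2034.
Product Clearance Extension: +1164 days → 16 March 2037.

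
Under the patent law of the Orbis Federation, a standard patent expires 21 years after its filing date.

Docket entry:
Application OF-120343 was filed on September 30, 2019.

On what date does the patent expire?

2040-09-30

Filing date + 21 years → 30 September 2040.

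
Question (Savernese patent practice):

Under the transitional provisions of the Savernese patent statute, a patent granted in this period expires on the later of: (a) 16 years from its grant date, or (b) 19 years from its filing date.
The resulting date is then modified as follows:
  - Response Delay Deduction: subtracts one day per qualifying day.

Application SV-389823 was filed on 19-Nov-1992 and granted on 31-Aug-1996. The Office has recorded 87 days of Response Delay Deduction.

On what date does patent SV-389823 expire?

2012-06-05

(a) grant + 16 years → 31 August 2012.
(b) filing + 19 years → 19 November 2011.
Later of the two: 31 August 2012.
Response Delay Deduction: −87 days → 5 June 2012.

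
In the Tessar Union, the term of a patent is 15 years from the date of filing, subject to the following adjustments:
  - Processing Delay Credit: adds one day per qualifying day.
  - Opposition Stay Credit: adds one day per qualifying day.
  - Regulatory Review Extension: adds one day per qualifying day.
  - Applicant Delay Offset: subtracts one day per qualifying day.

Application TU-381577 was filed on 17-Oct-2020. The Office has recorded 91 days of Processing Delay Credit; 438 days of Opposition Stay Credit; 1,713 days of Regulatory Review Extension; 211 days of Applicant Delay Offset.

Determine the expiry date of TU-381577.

Base term: filing date + 15 years → 17 October 2035.
Processing Delay Credit: +91 days → 16 January 2036.
Opposition Stay Credit: +438 days → 29 March 2037.
Regulatory Review Extension: +1713 days → 6 December 2041.
Applicant Delay Offset: −211 days → 9 May 2041.

2041-05-09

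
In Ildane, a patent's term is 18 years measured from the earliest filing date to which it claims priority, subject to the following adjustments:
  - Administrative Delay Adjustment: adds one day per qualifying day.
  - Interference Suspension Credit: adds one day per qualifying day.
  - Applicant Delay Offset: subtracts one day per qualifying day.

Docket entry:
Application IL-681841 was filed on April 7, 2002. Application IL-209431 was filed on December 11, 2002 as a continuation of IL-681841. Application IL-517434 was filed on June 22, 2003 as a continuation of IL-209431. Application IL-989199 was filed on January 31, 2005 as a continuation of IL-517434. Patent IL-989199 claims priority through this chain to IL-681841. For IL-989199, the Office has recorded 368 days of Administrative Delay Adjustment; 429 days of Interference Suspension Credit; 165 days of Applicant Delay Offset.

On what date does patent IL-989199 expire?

2021-12-30

Earliest priority filing: 7 April 2002.
Base term: 7 April 2002 + 18 years → 7 April 2020.
Administrative Delay Adjustment: +368 days → 10 April 2021.
Interference Suspension Credit: +429 days → 13 June 2022.
Applicant Delay Offset: −165 days → 30 December 2021.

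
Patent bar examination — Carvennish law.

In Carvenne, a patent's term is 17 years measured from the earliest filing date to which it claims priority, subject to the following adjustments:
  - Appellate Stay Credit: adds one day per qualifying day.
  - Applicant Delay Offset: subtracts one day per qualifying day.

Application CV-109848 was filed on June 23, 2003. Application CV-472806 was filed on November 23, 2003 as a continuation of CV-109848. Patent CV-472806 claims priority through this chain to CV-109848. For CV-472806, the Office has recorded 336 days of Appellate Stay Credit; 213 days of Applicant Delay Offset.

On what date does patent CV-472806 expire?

October 24, 2020

Earliest priority filing: 23 June 2003.
Base term: 23 June 2003 + 17 years → 23 June 2020.
Appellate Stay Credit: +336 days → 25 May 2021.
Applicant Delay Offset: −213 days → 24 October 2020.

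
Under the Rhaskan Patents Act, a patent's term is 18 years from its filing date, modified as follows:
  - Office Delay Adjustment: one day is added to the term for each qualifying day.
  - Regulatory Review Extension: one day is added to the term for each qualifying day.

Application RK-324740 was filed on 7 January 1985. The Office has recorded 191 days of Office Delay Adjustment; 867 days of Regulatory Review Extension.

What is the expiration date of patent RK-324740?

Base term: filing date + 18 years → 7 January 2003.
Office Delay Adjustment: +191 days → 17 July 2003.
Regulatory Review Extension: +867 days → 30 November 2005.

2005-11-30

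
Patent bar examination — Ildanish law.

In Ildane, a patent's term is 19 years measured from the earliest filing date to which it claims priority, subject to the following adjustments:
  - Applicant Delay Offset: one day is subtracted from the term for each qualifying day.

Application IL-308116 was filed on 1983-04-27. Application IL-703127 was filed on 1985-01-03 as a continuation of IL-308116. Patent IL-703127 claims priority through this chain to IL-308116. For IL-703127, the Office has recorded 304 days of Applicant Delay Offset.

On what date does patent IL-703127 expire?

2001-06-27

Earliest priority filing: 27 April 1983.
Base term: 27 April 1983 + 19 years → 27 April 2002.
Applicant Delay Offset: −304 days → 27 June 2001.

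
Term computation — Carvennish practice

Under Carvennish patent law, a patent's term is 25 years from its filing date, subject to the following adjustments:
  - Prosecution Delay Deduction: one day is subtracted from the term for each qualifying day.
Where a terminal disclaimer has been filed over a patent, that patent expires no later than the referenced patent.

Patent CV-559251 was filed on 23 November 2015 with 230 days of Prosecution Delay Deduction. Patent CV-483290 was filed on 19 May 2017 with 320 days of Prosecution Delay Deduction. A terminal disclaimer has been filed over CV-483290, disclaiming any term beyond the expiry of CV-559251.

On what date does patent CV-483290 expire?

April 7, 2040

Natural term of CV-483290:
  Base: filing + 25 years → 19 May 2042.
  Prosecution Delay Deduction: −320 days → 3 July 2041.
Expiry of referenced patent CV-559251:
  Base: filing + 25 years → 23 November 2040.
  Prosecution Delay Deduction: −230 days → 7 April 2040.
Terminal disclaimer: CV-483290 expires on the earlier of 3 July 2041 and 7 April 2040.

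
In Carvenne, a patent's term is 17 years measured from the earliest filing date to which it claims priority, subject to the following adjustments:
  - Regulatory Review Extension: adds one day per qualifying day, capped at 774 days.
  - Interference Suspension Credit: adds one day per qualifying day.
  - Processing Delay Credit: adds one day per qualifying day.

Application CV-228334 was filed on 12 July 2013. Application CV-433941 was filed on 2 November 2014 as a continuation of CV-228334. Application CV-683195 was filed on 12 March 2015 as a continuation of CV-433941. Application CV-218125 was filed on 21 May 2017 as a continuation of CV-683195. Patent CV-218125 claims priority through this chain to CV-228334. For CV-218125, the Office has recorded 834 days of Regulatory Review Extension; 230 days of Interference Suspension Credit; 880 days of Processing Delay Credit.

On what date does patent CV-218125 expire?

Earliest priority filing: 12 July 2013.
Base term: 12 July 2013 + 17 years → 12 July 2030.
Regulatory Review Extension: 834 days claimed exceeds the 774-day cap, so +774 days → 24 August 2032.
Interference Suspension Credit: +230 days → 11 April 2033.
Processing Delay Credit: +880 days → 8 September 2035.

2035-09-08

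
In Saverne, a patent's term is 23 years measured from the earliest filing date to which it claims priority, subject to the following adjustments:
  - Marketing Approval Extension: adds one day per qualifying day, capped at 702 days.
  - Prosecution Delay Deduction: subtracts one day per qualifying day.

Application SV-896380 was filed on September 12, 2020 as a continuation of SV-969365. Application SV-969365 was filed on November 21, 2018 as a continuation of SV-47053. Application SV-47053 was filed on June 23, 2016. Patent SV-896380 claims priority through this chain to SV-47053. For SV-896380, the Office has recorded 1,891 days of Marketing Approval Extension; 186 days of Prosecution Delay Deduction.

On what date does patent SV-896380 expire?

November 20, 2040

Earliest priority filing: 23 June 2016.
Base term: 23 June 2016 + 23 years → 23 June 2039.
Marketing Approval Extension: 1891 days claimed exceeds the 702-day cap, so +702 days → 25 May 2041.
Prosecution Delay Deduction: −186 days → 20 November 2040.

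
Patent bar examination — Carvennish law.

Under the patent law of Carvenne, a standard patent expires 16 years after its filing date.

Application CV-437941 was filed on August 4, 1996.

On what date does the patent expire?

2012-08-04

Filing date + 16 years → 4 August 2012.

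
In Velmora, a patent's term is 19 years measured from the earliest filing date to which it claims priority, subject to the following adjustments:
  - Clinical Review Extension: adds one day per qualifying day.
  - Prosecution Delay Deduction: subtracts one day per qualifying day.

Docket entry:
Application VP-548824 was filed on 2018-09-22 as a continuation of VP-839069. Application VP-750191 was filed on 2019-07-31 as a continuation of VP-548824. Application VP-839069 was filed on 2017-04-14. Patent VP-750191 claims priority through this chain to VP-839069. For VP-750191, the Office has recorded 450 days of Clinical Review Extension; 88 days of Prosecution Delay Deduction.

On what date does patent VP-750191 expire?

April 11, 2037

Earliest priority filing: 14 April 2017.
Base term: 14 April 2017 + 19 years → 14 April 2036.
Clinical Review Extension: +450 days → 8 July 2037.
Prosecution Delay Deduction: −88 days → 11 April 2037.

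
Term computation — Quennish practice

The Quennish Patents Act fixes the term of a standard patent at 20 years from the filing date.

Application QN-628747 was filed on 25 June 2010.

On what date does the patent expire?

Filing date + 20 years → 25 June 2030.

June 25, 2030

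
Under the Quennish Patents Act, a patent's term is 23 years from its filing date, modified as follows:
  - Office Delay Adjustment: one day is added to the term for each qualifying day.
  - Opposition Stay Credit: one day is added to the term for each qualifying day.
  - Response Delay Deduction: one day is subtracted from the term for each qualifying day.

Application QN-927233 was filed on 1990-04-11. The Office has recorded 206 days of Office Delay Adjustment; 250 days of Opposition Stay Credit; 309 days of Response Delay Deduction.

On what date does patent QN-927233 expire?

Base term: filing date + 23 years → 11 April 2013.
Office Delay Adjustment: +206 days → 3 November 2013.
Opposition Stay Credit: +250 days → 11 July 2014.
Response Delay Deduction: −309 days → 5 September 2013.

September 5, 2013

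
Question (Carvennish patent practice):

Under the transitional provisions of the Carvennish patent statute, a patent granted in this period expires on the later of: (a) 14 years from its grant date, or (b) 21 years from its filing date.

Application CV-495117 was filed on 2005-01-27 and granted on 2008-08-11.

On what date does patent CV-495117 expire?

(a) grant + 14 years → 11 August 2022.
(b) filing + 21 years → 27 January 2026.
Later of the two: 27 January 2026.

January 27, 2026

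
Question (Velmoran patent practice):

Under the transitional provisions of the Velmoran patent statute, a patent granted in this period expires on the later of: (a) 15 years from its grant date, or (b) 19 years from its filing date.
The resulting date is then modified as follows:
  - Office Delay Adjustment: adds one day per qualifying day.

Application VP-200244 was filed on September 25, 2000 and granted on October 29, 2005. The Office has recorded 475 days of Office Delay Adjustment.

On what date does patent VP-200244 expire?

(a) grant + 15 years → 29 October 2020.
(b) filing + 19 years → 25 September 2019.
Later of the two: 29 October 2020.
Office Delay Adjustment: +475 days → 16 February 2022.

February 16, 2022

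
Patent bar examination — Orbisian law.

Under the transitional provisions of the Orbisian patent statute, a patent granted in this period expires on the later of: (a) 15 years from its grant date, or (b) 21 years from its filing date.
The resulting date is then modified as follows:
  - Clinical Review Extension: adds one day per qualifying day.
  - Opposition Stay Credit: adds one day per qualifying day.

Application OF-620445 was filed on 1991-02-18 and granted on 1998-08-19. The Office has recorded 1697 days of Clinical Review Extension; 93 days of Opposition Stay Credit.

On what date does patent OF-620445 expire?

(a) grant + 15 years → 19 August 2013.
(b) filing + 21 years → 18 February 2012.
Later of the two: 19 August 2013.
Clinical Review Extension: +1697 days → 12 April 2018.
Opposition Stay Credit: +93 days → 14 July 2018.

July 14, 2018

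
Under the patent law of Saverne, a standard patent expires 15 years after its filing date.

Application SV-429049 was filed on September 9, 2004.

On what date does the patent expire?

Filing date + 15 years → 9 September 2019.

September 9, 2019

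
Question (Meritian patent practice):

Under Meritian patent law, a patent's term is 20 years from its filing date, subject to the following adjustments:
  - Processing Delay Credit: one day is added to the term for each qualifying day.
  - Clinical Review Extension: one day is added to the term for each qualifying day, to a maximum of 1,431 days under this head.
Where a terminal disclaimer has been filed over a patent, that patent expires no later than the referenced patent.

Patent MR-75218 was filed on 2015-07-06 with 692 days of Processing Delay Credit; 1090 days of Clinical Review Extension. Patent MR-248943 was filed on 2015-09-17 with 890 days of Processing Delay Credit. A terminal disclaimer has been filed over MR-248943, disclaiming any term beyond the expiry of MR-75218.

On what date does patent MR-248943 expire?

2038-02-23

Natural term of MR-248943:
  Base: filing + 20 years → 17 September 2035.
  Processing Delay Credit: +890 days → 23 February 2038.
Expiry of referenced patent MR-75218:
  Base: filing + 20 years → 6 July 2035.
  Processing Delay Credit: +692 days → 28 May 2037.
  Clinical Review Extension: 1090 days (within the 1431-day cap) → +1090 days → 22 May 2040.
Terminal disclaimer: MR-248943 expires on the earlier of 23 February 2038 and 22 May 2040.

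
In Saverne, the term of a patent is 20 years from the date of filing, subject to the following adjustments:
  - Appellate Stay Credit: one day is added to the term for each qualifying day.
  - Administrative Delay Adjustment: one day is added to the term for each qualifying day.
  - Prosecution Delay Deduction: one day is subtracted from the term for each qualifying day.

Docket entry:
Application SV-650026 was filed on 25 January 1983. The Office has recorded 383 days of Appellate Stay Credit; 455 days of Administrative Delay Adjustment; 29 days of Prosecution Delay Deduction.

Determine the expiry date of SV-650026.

2005-04-13

Base term: filing date + 20 years → 25 January 2003.
Appellate Stay Credit: +383 days → 12 February 2004.
Administrative Delay Adjustment: +455 days → 12 May 2005.
Prosecution Delay Deduction: −29 days → 13 April 2005.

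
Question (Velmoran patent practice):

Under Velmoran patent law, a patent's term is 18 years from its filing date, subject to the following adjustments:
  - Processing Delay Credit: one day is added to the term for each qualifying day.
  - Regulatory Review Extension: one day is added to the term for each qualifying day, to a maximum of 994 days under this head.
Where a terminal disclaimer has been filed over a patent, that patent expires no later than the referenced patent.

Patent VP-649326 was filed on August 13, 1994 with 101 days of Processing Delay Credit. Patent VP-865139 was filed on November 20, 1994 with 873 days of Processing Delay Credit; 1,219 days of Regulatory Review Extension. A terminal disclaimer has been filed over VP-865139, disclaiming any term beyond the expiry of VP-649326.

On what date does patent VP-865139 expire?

November 22, 2012

Natural term of VP-865139:
  Base: filing + 18 years → 20 November 2012.
  Processing Delay Credit: +873 days → 12 April 2015.
  Regulatory Review Extension: 1219 days claimed exceeds the 994-day cap, so +994 days → 31 December 2017.
Expiry of referenced patent VP-649326:
  Base: filing + 18 years → 13 August 2012.
  Processing Delay Credit: +101 days → 22 November 2012.
Terminal disclaimer: VP-865139 expires on the earlier of 31 December 2017 and 22 November 2012.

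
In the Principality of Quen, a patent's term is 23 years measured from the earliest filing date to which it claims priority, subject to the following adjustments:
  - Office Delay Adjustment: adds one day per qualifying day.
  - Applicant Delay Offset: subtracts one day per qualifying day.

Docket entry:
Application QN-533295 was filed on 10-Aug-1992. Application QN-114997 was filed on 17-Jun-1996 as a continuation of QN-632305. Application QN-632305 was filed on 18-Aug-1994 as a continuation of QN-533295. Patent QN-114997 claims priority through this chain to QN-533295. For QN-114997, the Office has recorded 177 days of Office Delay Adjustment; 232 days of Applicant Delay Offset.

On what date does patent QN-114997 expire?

Earliest priority filing: 10 August 1992.
Base term: 10 August 1992 + 23 years → 10 August 2015.
Office Delay Adjustment: +177 days → 3 February 2016.
Applicant Delay Offset: −232 days → 16 June 2015.

June 16, 2015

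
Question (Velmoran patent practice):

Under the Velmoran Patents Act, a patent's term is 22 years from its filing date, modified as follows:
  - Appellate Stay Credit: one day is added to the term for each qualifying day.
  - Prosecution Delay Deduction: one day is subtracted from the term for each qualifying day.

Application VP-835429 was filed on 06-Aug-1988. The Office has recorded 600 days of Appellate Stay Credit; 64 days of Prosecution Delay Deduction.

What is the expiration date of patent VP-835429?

Base term: filing date + 22 years → 6 August 2010.
Appellate Stay Credit: +600 days → 28 March 2012.
Prosecution Delay Deduction: −64 days → 24 January 2012.

January 24, 2012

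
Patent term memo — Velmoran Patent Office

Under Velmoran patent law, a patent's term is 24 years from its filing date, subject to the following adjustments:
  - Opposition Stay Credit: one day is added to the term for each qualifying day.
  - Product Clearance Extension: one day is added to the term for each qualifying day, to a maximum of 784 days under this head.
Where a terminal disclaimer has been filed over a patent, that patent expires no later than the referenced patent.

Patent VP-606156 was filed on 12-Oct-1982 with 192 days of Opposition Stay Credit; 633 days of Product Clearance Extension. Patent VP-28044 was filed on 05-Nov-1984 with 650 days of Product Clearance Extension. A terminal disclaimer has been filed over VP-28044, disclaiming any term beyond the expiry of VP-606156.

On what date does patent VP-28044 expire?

2009-01-14

Natural term of VP-28044:
  Base: filing + 24 years → 5 November 2008.
  Product Clearance Extension: 650 days (within the 784-day cap) → +650 days → 17 August 2010.
Expiry of referenced patent VP-606156:
  Base: filing + 24 years → 12 October 2006.
  Opposition Stay Credit: +192 days → 22 April 2007.
  Product Clearance Extension: 633 days (within the 784-day cap) → +633 days → 14 January 2009.
Terminal disclaimer: VP-28044 expires on the earlier of 17 August 2010 and 14 January 2009.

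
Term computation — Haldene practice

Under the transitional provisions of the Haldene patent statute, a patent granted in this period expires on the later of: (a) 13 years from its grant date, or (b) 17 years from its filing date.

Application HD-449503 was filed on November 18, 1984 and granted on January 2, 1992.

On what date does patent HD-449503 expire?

January 2, 2005

(a) grant + 13 years → 2 January 2005.
(b) filing + 17 years → 18 November 2001.
Later of the two: 2 January 2005.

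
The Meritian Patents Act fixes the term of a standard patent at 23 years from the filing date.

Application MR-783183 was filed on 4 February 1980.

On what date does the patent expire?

Filing date + 23 years → 4 February 2003.

February 4, 2003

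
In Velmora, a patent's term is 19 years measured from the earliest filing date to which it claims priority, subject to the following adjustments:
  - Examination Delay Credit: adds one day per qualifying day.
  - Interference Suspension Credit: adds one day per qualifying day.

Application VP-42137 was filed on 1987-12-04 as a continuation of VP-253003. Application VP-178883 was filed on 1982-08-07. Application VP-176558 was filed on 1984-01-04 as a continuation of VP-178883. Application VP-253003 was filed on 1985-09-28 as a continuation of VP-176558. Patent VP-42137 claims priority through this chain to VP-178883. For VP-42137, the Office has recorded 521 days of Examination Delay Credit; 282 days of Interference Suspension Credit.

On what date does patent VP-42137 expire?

Earliest priority filing: 7 August 1982.
Base term: 7 August 1982 + 19 years → 7 August 2001.
Examination Delay Credit: +521 days → 10 January 2003.
Interference Suspension Credit: +282 days → 19 October 2003.

2003-10-19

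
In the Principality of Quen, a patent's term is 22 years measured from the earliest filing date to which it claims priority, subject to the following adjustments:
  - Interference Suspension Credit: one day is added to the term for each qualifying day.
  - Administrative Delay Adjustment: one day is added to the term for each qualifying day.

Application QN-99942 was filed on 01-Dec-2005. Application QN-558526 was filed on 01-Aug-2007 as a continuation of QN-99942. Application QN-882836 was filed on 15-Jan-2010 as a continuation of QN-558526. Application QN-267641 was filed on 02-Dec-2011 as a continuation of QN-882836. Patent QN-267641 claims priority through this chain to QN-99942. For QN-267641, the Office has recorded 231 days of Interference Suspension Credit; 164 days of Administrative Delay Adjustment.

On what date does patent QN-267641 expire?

2028-12-30

Earliest priority filing: 1 December 2005.
Base term: 1 December 2005 + 22 years → 1 December 2027.
Interference Suspension Credit: +231 days → 19 July 2028.
Administrative Delay Adjustment: +164 days → 30 December 2028.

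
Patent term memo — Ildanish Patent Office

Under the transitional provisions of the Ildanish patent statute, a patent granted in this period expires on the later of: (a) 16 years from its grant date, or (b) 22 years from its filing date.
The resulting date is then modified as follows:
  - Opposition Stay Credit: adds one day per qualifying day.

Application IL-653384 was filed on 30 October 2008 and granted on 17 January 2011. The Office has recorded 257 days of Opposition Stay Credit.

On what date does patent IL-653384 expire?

2031-07-14

(a) grant + 16 years → 17 January 2027.
(b) filing + 22 years → 30 October 2030.
Later of the two: 30 October 2030.
Opposition Stay Credit: +257 days → 14 July 2031.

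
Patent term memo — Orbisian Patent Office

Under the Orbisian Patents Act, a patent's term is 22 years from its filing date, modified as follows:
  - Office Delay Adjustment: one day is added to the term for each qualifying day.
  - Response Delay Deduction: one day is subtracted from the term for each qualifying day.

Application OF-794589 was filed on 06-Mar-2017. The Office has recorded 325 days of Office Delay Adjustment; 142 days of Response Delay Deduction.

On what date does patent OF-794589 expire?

Base term: filing date + 22 years → 6 March 2039.
Office Delay Adjustment: +325 days → 25 January 2040.
Response Delay Deduction: −142 days → 5 September 2039.

September 5, 2039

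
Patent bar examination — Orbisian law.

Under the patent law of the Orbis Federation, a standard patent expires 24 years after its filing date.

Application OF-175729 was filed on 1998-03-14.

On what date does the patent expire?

March 14, 2022

Filing date + 24 years → 14 March 2022.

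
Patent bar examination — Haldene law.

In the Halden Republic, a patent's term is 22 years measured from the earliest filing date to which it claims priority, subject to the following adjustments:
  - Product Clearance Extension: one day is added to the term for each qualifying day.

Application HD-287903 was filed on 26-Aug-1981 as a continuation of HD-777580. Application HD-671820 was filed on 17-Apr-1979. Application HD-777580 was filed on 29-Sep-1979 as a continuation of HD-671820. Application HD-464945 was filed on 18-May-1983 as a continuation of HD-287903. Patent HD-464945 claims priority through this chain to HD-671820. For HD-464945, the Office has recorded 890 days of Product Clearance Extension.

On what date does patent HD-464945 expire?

Earliest priority filing: 17 April 1979.
Base term: 17 April 1979 + 22 years → 17 April 2001.
Product Clearance Extension: +890 days → 24 September 2003.

September 24, 2003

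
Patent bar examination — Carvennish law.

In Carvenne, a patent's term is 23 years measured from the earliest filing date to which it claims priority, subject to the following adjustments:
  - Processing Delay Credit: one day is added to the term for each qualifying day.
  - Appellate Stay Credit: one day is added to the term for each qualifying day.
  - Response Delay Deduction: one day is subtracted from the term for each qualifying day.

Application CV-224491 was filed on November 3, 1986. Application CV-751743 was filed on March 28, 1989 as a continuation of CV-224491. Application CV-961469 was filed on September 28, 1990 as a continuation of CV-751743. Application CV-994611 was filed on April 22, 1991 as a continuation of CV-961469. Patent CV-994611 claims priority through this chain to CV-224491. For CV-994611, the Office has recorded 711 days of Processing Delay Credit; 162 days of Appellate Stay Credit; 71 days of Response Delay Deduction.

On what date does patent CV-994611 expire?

2012-01-14

Earliest priority filing: 3 November 1986.
Base term: 3 November 1986 + 23 years → 3 November 2009.
Processing Delay Credit: +711 days → 15 October 2011.
Appellate Stay Credit: +162 days → 25 March 2012.
Response Delay Deduction: −71 days → 14 January 2012.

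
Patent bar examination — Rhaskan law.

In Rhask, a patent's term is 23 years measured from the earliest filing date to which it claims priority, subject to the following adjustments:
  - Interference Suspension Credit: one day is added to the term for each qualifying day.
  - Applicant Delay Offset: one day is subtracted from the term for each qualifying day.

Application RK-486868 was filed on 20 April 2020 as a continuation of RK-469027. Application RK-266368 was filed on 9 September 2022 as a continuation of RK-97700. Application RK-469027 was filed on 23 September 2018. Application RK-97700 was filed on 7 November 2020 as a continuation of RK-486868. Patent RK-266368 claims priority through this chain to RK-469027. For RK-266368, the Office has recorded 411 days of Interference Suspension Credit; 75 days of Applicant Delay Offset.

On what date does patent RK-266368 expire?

Earliest priority filing: 23 September 2018.
Base term: 23 September 2018 + 23 years → 23 September 2041.
Interference Suspension Credit: +411 days → 8 November 2042.
Applicant Delay Offset: −75 days → 25 August 2042.

August 25, 2042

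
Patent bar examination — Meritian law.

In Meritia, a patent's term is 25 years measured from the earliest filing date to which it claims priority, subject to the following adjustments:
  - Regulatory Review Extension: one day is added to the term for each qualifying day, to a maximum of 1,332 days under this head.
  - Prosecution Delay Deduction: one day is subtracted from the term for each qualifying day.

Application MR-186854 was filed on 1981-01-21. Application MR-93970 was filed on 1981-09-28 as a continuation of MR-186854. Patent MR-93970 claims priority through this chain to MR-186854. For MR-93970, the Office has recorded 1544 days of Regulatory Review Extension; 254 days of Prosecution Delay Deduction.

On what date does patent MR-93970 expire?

Earliest priority filing: 21 January 1981.
Base term: 21 January 1981 + 25 years → 21 January 2006.
Regulatory Review Extension: 1544 days claimed exceeds the 1332-day cap, so +1332 days → 14 September 2009.
Prosecution Delay Deduction: −254 days → 3 January 2009.

2009-01-03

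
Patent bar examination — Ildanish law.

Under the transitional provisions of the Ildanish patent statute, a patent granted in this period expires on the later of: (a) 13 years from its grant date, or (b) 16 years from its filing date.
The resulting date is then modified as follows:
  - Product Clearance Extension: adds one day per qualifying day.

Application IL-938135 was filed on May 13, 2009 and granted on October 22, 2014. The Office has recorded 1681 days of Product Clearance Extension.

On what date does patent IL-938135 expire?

2032-05-29

(a) grant + 13 years → 22 October 2027.
(b) filing + 16 years → 13 May 2025.
Later of the two: 22 October 2027.
Product Clearance Extension: +1681 days → 29 May 2032.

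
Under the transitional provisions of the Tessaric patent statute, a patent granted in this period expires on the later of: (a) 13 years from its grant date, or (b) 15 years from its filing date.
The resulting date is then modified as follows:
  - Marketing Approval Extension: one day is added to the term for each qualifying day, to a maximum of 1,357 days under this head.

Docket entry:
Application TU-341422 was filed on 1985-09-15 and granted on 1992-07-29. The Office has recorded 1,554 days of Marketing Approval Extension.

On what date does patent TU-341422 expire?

(a) grant + 13 years → 29 July 2005.
(b) filing + 15 years → 15 September 2000.
Later of the two: 29 July 2005.
Marketing Approval Extension: 1554 days claimed exceeds the 1357-day cap, so +1357 days → 16 April 2009.

2009-04-16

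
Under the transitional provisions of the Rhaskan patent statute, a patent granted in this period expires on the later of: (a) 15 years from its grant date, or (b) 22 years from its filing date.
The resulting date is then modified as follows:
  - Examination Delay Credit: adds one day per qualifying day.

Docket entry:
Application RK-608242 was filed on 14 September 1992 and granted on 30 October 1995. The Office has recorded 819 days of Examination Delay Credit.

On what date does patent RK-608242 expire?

(a) grant + 15 years → 30 October 2010.
(b) filing + 22 years → 14 September 2014.
Later of the two: 14 September 2014.
Examination Delay Credit: +819 days → 11 December 2016.

2016-12-11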